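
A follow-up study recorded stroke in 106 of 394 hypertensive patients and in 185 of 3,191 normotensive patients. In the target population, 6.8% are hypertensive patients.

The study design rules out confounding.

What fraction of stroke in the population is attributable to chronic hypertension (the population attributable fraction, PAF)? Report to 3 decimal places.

PAF ≈ 0.198

p₁ = P(outcome | exposed) = 106/394 = 0.26904
p₀ = P(outcome | unexposed) = 185/3191 = 0.057976
Overall risk P(Y=1) = π·p₁ + (1−π)·p₀ = 0.068×0.26904 + 0.932×0.057976 = 0.072328.
Under exogeneity, PAF = [P(Y=1) − p₀] / P(Y=1).
PAF = (0.072328 − 0.057976) / 0.072328 ≈ 0.1984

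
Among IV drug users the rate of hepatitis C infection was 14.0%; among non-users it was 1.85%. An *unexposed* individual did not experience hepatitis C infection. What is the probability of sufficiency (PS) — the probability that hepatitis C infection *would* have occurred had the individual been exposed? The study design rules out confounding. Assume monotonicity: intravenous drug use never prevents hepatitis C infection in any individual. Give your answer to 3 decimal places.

PS ≈ 0.124

p₁ = 0.14, p₀ = 0.0185.
Under exogeneity and monotonicity, PS = (p₁ − p₀) / (1 − p₀).
PS = (0.14 − 0.0185) / (1 − 0.0185) = 0.1215 / 0.9815 ≈ 0.1238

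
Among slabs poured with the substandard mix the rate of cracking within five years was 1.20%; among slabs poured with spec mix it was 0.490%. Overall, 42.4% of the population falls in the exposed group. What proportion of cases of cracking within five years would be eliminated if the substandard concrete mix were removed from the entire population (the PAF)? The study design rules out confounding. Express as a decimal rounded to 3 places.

PAF ≈ 0.381

p₁ = 0.012, p₀ = 0.0049.
Overall risk P(Y=1) = π·p₁ + (1−π)·p₀ = 0.424×0.012 + 0.576×0.0049 = 0.0079104.
Under exogeneity, PAF = [P(Y=1) − p₀] / P(Y=1).
PAF = (0.0079104 − 0.0049) / 0.0079104 ≈ 0.3806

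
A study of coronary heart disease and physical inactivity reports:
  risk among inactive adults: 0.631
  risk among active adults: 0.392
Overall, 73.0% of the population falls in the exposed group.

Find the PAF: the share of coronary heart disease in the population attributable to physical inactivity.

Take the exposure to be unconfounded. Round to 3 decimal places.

Let p₁ = 0.631, p₀ = 0.392.
Overall risk P(Y=1) = π·p₁ + (1−π)·p₀ = 0.73×0.631 + 0.27×0.392 = 0.56647.
Under exogeneity, PAF = [P(Y=1) − p₀] / P(Y=1).
PAF = (0.56647 − 0.392) / 0.56647 ≈ 0.3080

PAF ≈ 0.308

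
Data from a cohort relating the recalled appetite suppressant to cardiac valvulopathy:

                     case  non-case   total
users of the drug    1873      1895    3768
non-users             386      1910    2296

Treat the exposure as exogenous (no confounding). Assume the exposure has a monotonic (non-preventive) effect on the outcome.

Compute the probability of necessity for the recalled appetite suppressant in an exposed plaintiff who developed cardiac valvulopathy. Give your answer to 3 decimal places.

PN ≈ 0.662

p₁ = P(outcome | exposed) = 1873/3768 = 0.49708
p₀ = P(outcome | unexposed) = 386/2296 = 0.16812
Under exogeneity and monotonicity, PN = (p₁ − p₀)/p₁.
PN = (0.49708 − 0.16812) / 0.49708 ≈ 0.6618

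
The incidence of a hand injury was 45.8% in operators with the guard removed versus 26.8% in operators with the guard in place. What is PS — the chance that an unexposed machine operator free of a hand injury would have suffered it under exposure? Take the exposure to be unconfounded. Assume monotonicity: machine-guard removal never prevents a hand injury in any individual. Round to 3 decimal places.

p₁ = 0.458, p₀ = 0.268.
Under exogeneity and monotonicity, PS = (p₁ − p₀) / (1 − p₀).
PS = (0.458 − 0.268) / (1 − 0.268) = 0.19 / 0.732 ≈ 0.2596

PS ≈ 0.260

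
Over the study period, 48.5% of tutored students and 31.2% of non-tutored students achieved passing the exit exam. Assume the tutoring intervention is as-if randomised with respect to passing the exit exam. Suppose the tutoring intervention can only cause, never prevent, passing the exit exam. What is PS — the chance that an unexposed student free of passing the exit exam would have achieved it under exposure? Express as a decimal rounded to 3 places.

p₁ = 0.485, p₀ = 0.312.
Under exogeneity and monotonicity, PS = (p₁ − p₀) / (1 − p₀).
PS = (0.485 − 0.312) / (1 − 0.312) = 0.173 / 0.688 ≈ 0.2515

PS ≈ 0.251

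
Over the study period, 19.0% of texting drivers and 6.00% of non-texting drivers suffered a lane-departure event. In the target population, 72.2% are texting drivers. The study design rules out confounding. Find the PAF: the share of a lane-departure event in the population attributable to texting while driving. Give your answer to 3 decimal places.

PAF ≈ 0.610

p₁ = 0.19, p₀ = 0.06.
Overall risk P(Y=1) = π·p₁ + (1−π)·p₀ = 0.722×0.19 + 0.278×0.06 = 0.15386.
Under exogeneity, PAF = [P(Y=1) − p₀] / P(Y=1).
PAF = (0.15386 − 0.06) / 0.15386 ≈ 0.6100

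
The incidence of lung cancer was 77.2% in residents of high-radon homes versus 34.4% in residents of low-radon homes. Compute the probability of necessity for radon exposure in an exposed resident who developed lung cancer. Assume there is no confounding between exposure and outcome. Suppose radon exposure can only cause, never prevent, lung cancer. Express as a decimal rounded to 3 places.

PN ≈ 0.554

p₁ = 0.772, p₀ = 0.344.
Under exogeneity and monotonicity, PN = (p₁ − p₀) / p₁.
PN = (0.772 − 0.344) / 0.772 = 0.428 / 0.772 ≈ 0.5544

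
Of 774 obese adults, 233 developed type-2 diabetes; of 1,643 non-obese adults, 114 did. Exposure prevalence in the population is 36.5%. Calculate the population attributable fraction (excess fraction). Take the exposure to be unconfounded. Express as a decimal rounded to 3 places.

PAF ≈ 0.549

p₁ = P(outcome | exposed) = 233/774 = 0.30103
p₀ = P(outcome | unexposed) = 114/1643 = 0.069385
Overall risk P(Y=1) = π·p₁ + (1−π)·p₀ = 0.365×0.30103 + 0.635×0.069385 = 0.15394.
Under exogeneity, PAF = [P(Y=1) − p₀] / P(Y=1).
PAF = (0.15394 − 0.069385) / 0.15394 ≈ 0.5493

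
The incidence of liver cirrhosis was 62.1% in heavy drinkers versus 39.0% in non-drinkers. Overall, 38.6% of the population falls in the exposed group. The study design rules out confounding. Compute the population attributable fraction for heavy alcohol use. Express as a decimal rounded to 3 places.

p₁ = 0.621, p₀ = 0.39.
Overall risk P(Y=1) = π·p₁ + (1−π)·p₀ = 0.386×0.621 + 0.614×0.39 = 0.47917.
Under exogeneity, PAF = [P(Y=1) − p₀] / P(Y=1).
PAF = (0.47917 − 0.39) / 0.47917 ≈ 0.1861

PAF ≈ 0.186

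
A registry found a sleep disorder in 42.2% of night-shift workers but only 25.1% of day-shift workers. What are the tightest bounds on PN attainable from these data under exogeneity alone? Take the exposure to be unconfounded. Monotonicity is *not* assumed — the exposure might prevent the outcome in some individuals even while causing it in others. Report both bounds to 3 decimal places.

0.405 ≤ PN ≤ 1.000

p₁ = 0.422, p₀ = 0.251.
Under exogeneity alone the bounds on PN are max{0,(p₁−p₀)/p₁} ≤ PN ≤ min{1,(1−p₀)/p₁}.
  lower = (p₁ − p₀)/p₁ = 0.171 / 0.422 ≈ 0.4052
  upper = min{1, (1 − p₀)/p₁} = 0.749 / 0.422 ≈ 1.7749 → capped at 1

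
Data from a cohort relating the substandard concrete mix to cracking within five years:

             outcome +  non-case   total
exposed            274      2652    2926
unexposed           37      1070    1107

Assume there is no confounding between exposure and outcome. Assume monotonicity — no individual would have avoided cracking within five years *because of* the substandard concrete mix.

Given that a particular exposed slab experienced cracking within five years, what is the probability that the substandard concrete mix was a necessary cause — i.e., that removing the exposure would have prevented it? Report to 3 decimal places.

PN ≈ 0.643

p₁ = P(outcome | exposed) = 274/2926 = 0.093643
p₀ = P(outcome | unexposed) = 37/1107 = 0.033424
Under exogeneity and monotonicity, PN = (p₁ − p₀)/p₁.
PN = (0.093643 − 0.033424) / 0.093643 ≈ 0.6431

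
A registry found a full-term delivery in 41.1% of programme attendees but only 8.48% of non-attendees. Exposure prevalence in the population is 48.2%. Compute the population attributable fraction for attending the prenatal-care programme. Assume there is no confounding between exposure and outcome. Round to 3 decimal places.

p₁ = 0.411, p₀ = 0.0848.
Overall risk P(Y=1) = π·p₁ + (1−π)·p₀ = 0.482×0.411 + 0.518×0.0848 = 0.24203.
Under exogeneity, PAF = [P(Y=1) − p₀] / P(Y=1).
PAF = (0.24203 − 0.0848) / 0.24203 ≈ 0.6496

PAF ≈ 0.650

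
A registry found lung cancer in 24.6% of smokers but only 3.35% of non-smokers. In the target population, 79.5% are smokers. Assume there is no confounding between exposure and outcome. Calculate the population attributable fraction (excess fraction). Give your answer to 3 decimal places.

PAF ≈ 0.835

p₁ = 0.246, p₀ = 0.0335.
Overall risk P(Y=1) = π·p₁ + (1−π)·p₀ = 0.795×0.246 + 0.205×0.0335 = 0.20244.
Under exogeneity, PAF = [P(Y=1) − p₀] / P(Y=1).
PAF = (0.20244 − 0.0335) / 0.20244 ≈ 0.8345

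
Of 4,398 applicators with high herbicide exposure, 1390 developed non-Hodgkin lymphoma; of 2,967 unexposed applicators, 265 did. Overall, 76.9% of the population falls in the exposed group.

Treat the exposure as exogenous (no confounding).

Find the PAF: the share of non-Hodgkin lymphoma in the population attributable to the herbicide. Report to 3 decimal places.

p₁ = P(outcome | exposed) = 1390/4398 = 0.31605
p₀ = P(outcome | unexposed) = 265/2967 = 0.089316
Overall risk P(Y=1) = π·p₁ + (1−π)·p₀ = 0.769×0.31605 + 0.231×0.089316 = 0.26368.
Under exogeneity, PAF = [P(Y=1) − p₀] / P(Y=1).
PAF = (0.26368 − 0.089316) / 0.26368 ≈ 0.6613

PAF ≈ 0.661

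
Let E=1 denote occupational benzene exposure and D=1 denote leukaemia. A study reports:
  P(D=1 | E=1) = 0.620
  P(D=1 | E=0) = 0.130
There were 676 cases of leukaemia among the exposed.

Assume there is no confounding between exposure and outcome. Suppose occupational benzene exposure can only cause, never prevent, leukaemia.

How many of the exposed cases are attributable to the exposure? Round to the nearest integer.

about 534 cases

Let p₁ = 0.62, p₀ = 0.13.
PN = (p₁ − p₀)/p₁ = (0.62 − 0.13) / 0.62 ≈ 0.79032.
Attributable cases ≈ PN × (exposed cases) = 0.79032 × 676 ≈ 534.26.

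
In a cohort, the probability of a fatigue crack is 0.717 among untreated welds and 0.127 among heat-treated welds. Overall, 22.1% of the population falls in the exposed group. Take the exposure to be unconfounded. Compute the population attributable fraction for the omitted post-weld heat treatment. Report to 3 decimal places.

Let p₁ = 0.717, p₀ = 0.127.
Overall risk P(Y=1) = π·p₁ + (1−π)·p₀ = 0.221×0.717 + 0.779×0.127 = 0.25739.
Under exogeneity, PAF = [P(Y=1) − p₀] / P(Y=1).
PAF = (0.25739 − 0.127) / 0.25739 ≈ 0.5066

PAF ≈ 0.507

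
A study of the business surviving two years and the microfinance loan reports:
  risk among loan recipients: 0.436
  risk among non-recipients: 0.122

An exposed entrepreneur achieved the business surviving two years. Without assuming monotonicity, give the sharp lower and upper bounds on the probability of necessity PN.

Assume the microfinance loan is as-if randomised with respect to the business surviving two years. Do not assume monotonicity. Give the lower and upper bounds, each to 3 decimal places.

Let p₁ = 0.436, p₀ = 0.122.
Under exogeneity alone the bounds on PN are max{0,(p₁−p₀)/p₁} ≤ PN ≤ min{1,(1−p₀)/p₁}.
  lower = (p₁ − p₀)/p₁ = 0.314 / 0.436 ≈ 0.7202
  upper = min{1, (1 − p₀)/p₁} = 0.878 / 0.436 ≈ 2.0138 → capped at 1

0.720 ≤ PN ≤ 1.000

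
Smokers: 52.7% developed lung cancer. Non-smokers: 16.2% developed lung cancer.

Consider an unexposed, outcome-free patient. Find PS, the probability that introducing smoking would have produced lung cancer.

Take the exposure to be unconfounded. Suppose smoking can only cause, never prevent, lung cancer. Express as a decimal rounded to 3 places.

p₁ = 0.527, p₀ = 0.162.
Under exogeneity and monotonicity, PS = (p₁ − p₀) / (1 − p₀).
PS = (0.527 − 0.162) / (1 − 0.162) = 0.365 / 0.838 ≈ 0.4356

PS ≈ 0.436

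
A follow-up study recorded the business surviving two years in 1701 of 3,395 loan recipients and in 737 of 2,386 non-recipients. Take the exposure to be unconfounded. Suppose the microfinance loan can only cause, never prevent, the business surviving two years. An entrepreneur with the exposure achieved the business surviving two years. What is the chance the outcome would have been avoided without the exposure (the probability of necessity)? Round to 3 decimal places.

PN ≈ 0.384

p₁ = P(outcome | exposed) = 1701/3395 = 0.50103
p₀ = P(outcome | unexposed) = 737/2386 = 0.30889
Under exogeneity and monotonicity, PN = (p₁ − p₀) / p₁.
PN = (0.50103 − 0.30889) / 0.50103 = 0.19215 / 0.50103 ≈ 0.3835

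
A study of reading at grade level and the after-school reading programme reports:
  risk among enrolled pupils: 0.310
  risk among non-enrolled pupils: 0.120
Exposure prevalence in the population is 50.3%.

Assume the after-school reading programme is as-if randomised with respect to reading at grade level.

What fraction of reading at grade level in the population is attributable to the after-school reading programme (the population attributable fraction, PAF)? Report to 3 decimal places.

Let p₁ = 0.31, p₀ = 0.12.
Overall risk P(Y=1) = π·p₁ + (1−π)·p₀ = 0.503×0.31 + 0.497×0.12 = 0.21557.
Under exogeneity, PAF = [P(Y=1) − p₀] / P(Y=1).
PAF = (0.21557 − 0.12) / 0.21557 ≈ 0.4433

PAF ≈ 0.443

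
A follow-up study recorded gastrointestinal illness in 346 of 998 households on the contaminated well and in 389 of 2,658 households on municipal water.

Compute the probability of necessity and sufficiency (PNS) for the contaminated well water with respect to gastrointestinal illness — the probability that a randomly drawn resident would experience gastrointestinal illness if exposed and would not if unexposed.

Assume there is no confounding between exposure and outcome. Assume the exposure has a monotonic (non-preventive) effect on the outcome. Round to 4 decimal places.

p₁ = P(outcome | exposed) = 346/998 = 0.34669
p₀ = P(outcome | unexposed) = 389/2658 = 0.14635
Under exogeneity and monotonicity, PNS = p₁ − p₀.
PNS = 0.34669 − 0.14635 = 0.20034

PNS ≈ 0.2003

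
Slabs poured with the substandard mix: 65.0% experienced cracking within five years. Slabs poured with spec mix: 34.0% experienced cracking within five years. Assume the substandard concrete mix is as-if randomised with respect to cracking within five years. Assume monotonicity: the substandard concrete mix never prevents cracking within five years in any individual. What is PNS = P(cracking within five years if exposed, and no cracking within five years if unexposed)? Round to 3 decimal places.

p₁ = 0.65, p₀ = 0.34.
Under exogeneity and monotonicity, PNS = p₁ − p₀.
PNS = 0.65 − 0.34 = 0.31

PNS ≈ 0.310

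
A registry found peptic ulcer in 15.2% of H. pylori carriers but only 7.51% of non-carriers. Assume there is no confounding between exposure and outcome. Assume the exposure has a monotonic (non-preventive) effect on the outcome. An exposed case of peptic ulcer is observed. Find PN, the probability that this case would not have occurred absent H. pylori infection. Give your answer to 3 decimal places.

p₁ = 0.152, p₀ = 0.0751.
Under exogeneity and monotonicity, PN = (p₁ − p₀) / p₁.
PN = (0.152 − 0.0751) / 0.152 = 0.0769 / 0.152 ≈ 0.5059

PN ≈ 0.506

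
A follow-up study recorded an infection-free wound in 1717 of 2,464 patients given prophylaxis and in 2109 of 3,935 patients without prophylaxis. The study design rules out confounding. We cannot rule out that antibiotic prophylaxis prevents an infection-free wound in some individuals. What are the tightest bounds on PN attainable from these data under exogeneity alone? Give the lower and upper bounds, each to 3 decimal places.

0.231 ≤ PN ≤ 0.666

p₁ = P(outcome | exposed) = 1717/2464 = 0.69683
p₀ = P(outcome | unexposed) = 2109/3935 = 0.53596
Under exogeneity alone the bounds on PN are max{0,(p₁−p₀)/p₁} ≤ PN ≤ min{1,(1−p₀)/p₁}.
  lower = (p₁ − p₀)/p₁ = 0.16088 / 0.69683 ≈ 0.2309
  upper = min{1, (1 − p₀)/p₁} = 0.46404 / 0.69683 ≈ 0.6659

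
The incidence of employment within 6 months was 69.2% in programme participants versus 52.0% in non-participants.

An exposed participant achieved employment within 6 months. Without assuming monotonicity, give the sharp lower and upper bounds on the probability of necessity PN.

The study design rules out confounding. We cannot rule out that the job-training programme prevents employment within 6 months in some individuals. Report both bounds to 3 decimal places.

p₁ = 0.692, p₀ = 0.52.
Under exogeneity alone the bounds on PN are max{0,(p₁−p₀)/p₁} ≤ PN ≤ min{1,(1−p₀)/p₁}.
  lower = (p₁ − p₀)/p₁ = 0.172 / 0.692 ≈ 0.2486
  upper = min{1, (1 − p₀)/p₁} = 0.48 / 0.692 ≈ 0.6936

0.249 ≤ PN ≤ 0.694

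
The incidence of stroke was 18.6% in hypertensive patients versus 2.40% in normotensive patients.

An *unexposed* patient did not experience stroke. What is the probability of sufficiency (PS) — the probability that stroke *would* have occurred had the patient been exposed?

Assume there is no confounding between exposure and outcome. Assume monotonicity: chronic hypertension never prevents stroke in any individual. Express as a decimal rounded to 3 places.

PS ≈ 0.166

p₁ = 0.186, p₀ = 0.024.
Under exogeneity and monotonicity, PS = (p₁ − p₀) / (1 − p₀).
PS = (0.186 − 0.024) / (1 − 0.024) = 0.162 / 0.976 ≈ 0.1660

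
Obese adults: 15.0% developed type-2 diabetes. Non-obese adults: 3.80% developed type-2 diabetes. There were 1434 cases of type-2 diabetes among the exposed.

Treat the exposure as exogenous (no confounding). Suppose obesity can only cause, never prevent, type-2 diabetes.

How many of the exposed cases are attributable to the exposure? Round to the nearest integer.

p₁ = 0.15, p₀ = 0.038.
PN = (p₁ − p₀)/p₁ = (0.15 − 0.038) / 0.15 ≈ 0.74667.
Attributable cases ≈ PN × (exposed cases) = 0.74667 × 1434 ≈ 1070.72.

about 1071 cases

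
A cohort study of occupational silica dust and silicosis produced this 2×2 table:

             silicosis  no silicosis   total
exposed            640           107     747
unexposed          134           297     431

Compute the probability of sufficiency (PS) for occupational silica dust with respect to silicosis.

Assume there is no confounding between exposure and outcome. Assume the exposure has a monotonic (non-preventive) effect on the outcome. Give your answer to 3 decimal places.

p₁ = P(outcome | exposed) = 640/747 = 0.85676
p₀ = P(outcome | unexposed) = 134/431 = 0.3109
Under exogeneity and monotonicity, PS = (p₁ − p₀)/(1 − p₀).
PS = (0.85676 − 0.3109) / 0.6891 ≈ 0.7921

PS ≈ 0.792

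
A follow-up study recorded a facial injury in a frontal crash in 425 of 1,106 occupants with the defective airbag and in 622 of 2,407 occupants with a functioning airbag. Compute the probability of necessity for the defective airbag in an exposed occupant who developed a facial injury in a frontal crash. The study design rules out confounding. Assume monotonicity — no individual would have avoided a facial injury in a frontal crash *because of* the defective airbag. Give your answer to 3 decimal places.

PN ≈ 0.328

p₁ = P(outcome | exposed) = 425/1106 = 0.38427
p₀ = P(outcome | unexposed) = 622/2407 = 0.25841
Under exogeneity and monotonicity, PN = (p₁ − p₀) / p₁.
PN = (0.38427 − 0.25841) / 0.38427 = 0.12585 / 0.38427 ≈ 0.3275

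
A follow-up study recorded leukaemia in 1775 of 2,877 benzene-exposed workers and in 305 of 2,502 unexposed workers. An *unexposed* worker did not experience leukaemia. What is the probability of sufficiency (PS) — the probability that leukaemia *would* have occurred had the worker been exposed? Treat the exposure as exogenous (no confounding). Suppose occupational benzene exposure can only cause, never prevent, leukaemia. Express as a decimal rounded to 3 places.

p₁ = P(outcome | exposed) = 1775/2877 = 0.61696
p₀ = P(outcome | unexposed) = 305/2502 = 0.1219
Under exogeneity and monotonicity, PS = (p₁ − p₀) / (1 − p₀).
PS = (0.61696 − 0.1219) / (1 − 0.1219) = 0.49506 / 0.8781 ≈ 0.5638

PS ≈ 0.564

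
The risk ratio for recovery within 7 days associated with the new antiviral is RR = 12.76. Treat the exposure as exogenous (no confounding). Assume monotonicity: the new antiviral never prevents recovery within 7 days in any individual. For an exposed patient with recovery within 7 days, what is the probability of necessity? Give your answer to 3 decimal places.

PN ≈ 0.922

Under exogeneity and monotonicity, PN = (RR − 1) / RR = 1 − 1/RR.
PN = (12.76 − 1) / 12.76 = 11.76 / 12.76 ≈ 0.9216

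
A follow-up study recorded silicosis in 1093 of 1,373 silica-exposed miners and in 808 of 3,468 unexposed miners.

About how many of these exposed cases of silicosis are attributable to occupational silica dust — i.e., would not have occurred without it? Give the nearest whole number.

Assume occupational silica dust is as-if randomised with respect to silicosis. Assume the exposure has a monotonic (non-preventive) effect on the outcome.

p₁ = P(outcome | exposed) = 1093/1373 = 0.79607
p₀ = P(outcome | unexposed) = 808/3468 = 0.23299
PN = (p₁ − p₀)/p₁ = (0.79607 − 0.23299) / 0.79607 ≈ 0.70733.
Attributable cases ≈ PN × (exposed cases) = 0.70733 × 1093 ≈ 773.11.

about 773 cases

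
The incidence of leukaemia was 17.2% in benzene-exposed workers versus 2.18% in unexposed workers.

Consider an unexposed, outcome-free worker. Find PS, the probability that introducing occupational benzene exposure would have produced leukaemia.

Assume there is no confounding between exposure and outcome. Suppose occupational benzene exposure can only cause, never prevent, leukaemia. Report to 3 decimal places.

PS ≈ 0.154

p₁ = 0.172, p₀ = 0.0218.
Under exogeneity and monotonicity, PS = (p₁ − p₀) / (1 − p₀).
PS = (0.172 − 0.0218) / (1 − 0.0218) = 0.1502 / 0.9782 ≈ 0.1535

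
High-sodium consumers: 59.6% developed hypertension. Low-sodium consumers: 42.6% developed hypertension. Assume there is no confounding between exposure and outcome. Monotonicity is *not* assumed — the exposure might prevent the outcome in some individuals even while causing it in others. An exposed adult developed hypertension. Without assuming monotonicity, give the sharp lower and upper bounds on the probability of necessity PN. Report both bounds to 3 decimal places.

p₁ = 0.596, p₀ = 0.426.
Under exogeneity alone the bounds on PN are max{0,(p₁−p₀)/p₁} ≤ PN ≤ min{1,(1−p₀)/p₁}.
  lower = (p₁ − p₀)/p₁ = 0.17 / 0.596 ≈ 0.2852
  upper = min{1, (1 − p₀)/p₁} = 0.574 / 0.596 ≈ 0.9631

0.285 ≤ PN ≤ 0.963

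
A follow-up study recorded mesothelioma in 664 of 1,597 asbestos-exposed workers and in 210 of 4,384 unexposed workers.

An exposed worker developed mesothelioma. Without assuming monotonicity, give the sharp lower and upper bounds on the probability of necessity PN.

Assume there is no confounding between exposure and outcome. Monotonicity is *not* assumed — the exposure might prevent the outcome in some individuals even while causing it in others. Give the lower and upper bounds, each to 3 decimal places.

0.885 ≤ PN ≤ 1.000

p₁ = P(outcome | exposed) = 664/1597 = 0.41578
p₀ = P(outcome | unexposed) = 210/4384 = 0.047901
Under exogeneity alone the bounds on PN are max{0,(p₁−p₀)/p₁} ≤ PN ≤ min{1,(1−p₀)/p₁}.
  lower = (p₁ − p₀)/p₁ = 0.36788 / 0.41578 ≈ 0.8848
  upper = min{1, (1 − p₀)/p₁} = 0.9521 / 0.41578 ≈ 2.2899 → capped at 1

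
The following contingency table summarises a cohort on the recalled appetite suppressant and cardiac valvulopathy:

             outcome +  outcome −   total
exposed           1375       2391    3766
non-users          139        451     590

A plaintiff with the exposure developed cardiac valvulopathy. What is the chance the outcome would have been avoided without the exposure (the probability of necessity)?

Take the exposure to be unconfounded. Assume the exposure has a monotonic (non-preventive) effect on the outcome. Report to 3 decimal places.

PN ≈ 0.355

p₁ = P(outcome | exposed) = 1375/3766 = 0.36511
p₀ = P(outcome | unexposed) = 139/590 = 0.23559
Under exogeneity and monotonicity, PN = (p₁ − p₀)/p₁.
PN = (0.36511 − 0.23559) / 0.36511 ≈ 0.3547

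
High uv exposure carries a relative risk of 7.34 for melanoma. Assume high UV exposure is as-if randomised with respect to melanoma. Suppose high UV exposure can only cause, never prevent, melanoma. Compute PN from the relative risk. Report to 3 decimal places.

Under exogeneity and monotonicity, PN = (RR − 1) / RR = 1 − 1/RR.
PN = (7.34 − 1) / 7.34 = 6.34 / 7.34 ≈ 0.8638

PN ≈ 0.864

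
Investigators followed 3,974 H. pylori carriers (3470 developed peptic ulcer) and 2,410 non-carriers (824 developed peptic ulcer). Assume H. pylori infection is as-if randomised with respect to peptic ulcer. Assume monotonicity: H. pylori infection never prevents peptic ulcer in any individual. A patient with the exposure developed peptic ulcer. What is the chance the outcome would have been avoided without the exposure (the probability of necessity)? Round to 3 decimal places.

PN ≈ 0.608

p₁ = P(outcome | exposed) = 3470/3974 = 0.87318
p₀ = P(outcome | unexposed) = 824/2410 = 0.34191
Under exogeneity and monotonicity, PN = (p₁ − p₀) / p₁.
PN = (0.87318 − 0.34191) / 0.87318 = 0.53127 / 0.87318 ≈ 0.6084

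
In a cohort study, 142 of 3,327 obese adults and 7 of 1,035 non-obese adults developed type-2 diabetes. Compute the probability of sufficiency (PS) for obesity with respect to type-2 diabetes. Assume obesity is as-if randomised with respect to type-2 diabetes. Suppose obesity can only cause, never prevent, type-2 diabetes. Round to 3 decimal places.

p₁ = P(outcome | exposed) = 142/3327 = 0.042681
p₀ = P(outcome | unexposed) = 7/1035 = 0.0067633
Under exogeneity and monotonicity, PS = (p₁ − p₀) / (1 − p₀).
PS = (0.042681 − 0.0067633) / (1 − 0.0067633) = 0.035918 / 0.99324 ≈ 0.0362

PS ≈ 0.036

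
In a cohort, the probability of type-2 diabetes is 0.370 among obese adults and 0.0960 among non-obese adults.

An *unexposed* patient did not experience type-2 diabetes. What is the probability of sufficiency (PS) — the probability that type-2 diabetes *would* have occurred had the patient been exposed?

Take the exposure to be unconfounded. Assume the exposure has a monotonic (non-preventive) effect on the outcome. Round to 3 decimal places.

PS ≈ 0.303

Let p₁ = 0.37, p₀ = 0.096.
Under exogeneity and monotonicity, PS = (p₁ − p₀) / (1 − p₀).
PS = (0.37 − 0.096) / (1 − 0.096) = 0.274 / 0.904 ≈ 0.3031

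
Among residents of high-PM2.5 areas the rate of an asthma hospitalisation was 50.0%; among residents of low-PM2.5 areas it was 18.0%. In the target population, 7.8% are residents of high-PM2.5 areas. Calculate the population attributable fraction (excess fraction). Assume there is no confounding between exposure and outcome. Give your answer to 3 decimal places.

p₁ = 0.5, p₀ = 0.18.
Overall risk P(Y=1) = π·p₁ + (1−π)·p₀ = 0.078×0.5 + 0.922×0.18 = 0.20496.
Under exogeneity, PAF = [P(Y=1) − p₀] / P(Y=1).
PAF = (0.20496 − 0.18) / 0.20496 ≈ 0.1218

PAF ≈ 0.122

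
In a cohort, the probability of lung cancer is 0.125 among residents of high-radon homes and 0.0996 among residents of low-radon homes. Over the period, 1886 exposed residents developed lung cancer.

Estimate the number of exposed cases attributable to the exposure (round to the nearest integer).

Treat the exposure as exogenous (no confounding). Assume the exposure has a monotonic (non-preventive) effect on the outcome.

about 383 cases

Let p₁ = 0.125, p₀ = 0.0996.
PN = (p₁ − p₀)/p₁ = (0.125 − 0.0996) / 0.125 ≈ 0.20320.
Attributable cases ≈ PN × (exposed cases) = 0.20320 × 1886 ≈ 383.24.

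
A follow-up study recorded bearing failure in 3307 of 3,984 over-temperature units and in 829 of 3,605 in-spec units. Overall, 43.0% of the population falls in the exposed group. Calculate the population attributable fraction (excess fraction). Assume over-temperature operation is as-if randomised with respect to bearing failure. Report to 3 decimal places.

p₁ = P(outcome | exposed) = 3307/3984 = 0.83007
p₀ = P(outcome | unexposed) = 829/3605 = 0.22996
Overall risk P(Y=1) = π·p₁ + (1−π)·p₀ = 0.43×0.83007 + 0.57×0.22996 = 0.48801.
Under exogeneity, PAF = [P(Y=1) − p₀] / P(Y=1).
PAF = (0.48801 − 0.22996) / 0.48801 ≈ 0.5288

PAF ≈ 0.529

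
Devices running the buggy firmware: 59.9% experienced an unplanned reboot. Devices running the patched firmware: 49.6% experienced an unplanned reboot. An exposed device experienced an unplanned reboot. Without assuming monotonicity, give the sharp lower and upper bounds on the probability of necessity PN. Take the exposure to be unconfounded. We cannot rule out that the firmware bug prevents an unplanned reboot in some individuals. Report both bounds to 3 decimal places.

0.172 ≤ PN ≤ 0.841

p₁ = 0.599, p₀ = 0.496.
Under exogeneity alone the bounds on PN are max{0,(p₁−p₀)/p₁} ≤ PN ≤ min{1,(1−p₀)/p₁}.
  lower = (p₁ − p₀)/p₁ = 0.103 / 0.599 ≈ 0.1720
  upper = min{1, (1 − p₀)/p₁} = 0.504 / 0.599 ≈ 0.8414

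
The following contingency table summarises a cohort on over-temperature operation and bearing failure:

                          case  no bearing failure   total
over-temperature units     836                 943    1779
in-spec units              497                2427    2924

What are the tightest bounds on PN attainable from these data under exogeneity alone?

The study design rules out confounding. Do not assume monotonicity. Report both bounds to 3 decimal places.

p₁ = P(outcome | exposed) = 836/1779 = 0.46993
p₀ = P(outcome | unexposed) = 497/2924 = 0.16997
Under exogeneity alone the bounds on PN are max{0,(p₁−p₀)/p₁} ≤ PN ≤ min{1,(1−p₀)/p₁}.
  lower = (p₁ − p₀)/p₁ = 0.29995 / 0.46993 ≈ 0.6383
  upper = min{1, (1 − p₀)/p₁} = 0.83003 / 0.46993 ≈ 1.7663 → capped at 1

0.638 ≤ PN ≤ 1.000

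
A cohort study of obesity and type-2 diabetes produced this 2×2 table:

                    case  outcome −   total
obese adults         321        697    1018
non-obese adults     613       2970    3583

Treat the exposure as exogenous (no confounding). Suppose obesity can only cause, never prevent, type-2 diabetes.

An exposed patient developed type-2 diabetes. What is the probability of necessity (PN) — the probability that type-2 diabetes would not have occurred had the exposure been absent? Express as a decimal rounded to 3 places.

PN ≈ 0.457

p₁ = P(outcome | exposed) = 321/1018 = 0.31532
p₀ = P(outcome | unexposed) = 613/3583 = 0.17109
Under exogeneity and monotonicity, PN = (p₁ − p₀) / p₁.
PN = (0.31532 − 0.17109) / 0.31532 = 0.14424 / 0.31532 ≈ 0.4574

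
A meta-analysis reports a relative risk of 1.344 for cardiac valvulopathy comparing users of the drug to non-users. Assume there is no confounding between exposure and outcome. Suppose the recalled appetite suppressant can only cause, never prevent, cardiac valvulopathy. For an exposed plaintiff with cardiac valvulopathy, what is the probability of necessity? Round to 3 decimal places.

PN ≈ 0.256

Under exogeneity and monotonicity, PN = (RR − 1) / RR = 1 − 1/RR.
PN = (1.344 − 1) / 1.344 = 0.344 / 1.344 ≈ 0.2560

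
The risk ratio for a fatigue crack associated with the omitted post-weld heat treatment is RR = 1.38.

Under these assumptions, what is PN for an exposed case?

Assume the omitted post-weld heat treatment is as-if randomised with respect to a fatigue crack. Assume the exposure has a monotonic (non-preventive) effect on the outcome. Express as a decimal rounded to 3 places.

Under exogeneity and monotonicity, PN = (RR − 1) / RR = 1 − 1/RR.
PN = (1.38 − 1) / 1.38 = 0.38 / 1.38 ≈ 0.2754

PN ≈ 0.275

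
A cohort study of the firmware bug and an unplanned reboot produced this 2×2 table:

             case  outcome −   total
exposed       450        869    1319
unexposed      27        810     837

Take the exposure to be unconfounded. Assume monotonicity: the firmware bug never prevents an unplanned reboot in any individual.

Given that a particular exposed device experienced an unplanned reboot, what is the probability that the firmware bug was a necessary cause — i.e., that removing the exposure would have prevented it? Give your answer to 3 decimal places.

PN ≈ 0.905

p₁ = P(outcome | exposed) = 450/1319 = 0.34117
p₀ = P(outcome | unexposed) = 27/837 = 0.032258
Under exogeneity and monotonicity, PN = (p₁ − p₀) / p₁.
PN = (0.34117 − 0.032258) / 0.34117 = 0.30891 / 0.34117 ≈ 0.9054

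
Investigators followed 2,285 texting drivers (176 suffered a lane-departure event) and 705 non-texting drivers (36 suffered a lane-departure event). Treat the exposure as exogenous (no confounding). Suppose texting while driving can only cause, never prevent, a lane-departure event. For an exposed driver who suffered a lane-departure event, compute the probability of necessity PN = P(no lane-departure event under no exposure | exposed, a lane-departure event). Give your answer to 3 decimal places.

PN ≈ 0.337

p₁ = P(outcome | exposed) = 176/2285 = 0.077024
p₀ = P(outcome | unexposed) = 36/705 = 0.051064
Under exogeneity and monotonicity, PN = (p₁ − p₀) / p₁.
PN = (0.077024 − 0.051064) / 0.077024 = 0.02596 / 0.077024 ≈ 0.3370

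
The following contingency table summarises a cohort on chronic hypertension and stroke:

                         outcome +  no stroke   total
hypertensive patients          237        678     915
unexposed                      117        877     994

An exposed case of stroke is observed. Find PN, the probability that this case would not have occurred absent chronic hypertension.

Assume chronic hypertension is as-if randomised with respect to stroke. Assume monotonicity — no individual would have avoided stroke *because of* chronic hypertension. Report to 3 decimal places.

PN ≈ 0.546

p₁ = P(outcome | exposed) = 237/915 = 0.25902
p₀ = P(outcome | unexposed) = 117/994 = 0.11771
Under exogeneity and monotonicity, PN = (p₁ − p₀)/p₁.
PN = (0.25902 − 0.11771) / 0.25902 ≈ 0.5456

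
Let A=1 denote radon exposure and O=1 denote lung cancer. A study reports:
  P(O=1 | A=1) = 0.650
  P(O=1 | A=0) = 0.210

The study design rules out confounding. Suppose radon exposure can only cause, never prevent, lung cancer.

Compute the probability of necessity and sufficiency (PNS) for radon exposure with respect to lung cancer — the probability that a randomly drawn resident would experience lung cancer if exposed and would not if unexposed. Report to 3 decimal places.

Let p₁ = 0.65, p₀ = 0.21.
Under exogeneity and monotonicity, PNS = p₁ − p₀.
PNS = 0.65 − 0.21 = 0.44

PNS ≈ 0.440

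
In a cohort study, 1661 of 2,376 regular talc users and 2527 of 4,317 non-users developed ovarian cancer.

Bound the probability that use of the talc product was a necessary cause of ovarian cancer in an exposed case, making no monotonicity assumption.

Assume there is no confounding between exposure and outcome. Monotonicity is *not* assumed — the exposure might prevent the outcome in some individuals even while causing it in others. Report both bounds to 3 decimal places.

p₁ = P(outcome | exposed) = 1661/2376 = 0.69907
p₀ = P(outcome | unexposed) = 2527/4317 = 0.58536
Under exogeneity alone the bounds on PN are max{0,(p₁−p₀)/p₁} ≤ PN ≤ min{1,(1−p₀)/p₁}.
  lower = (p₁ − p₀)/p₁ = 0.11371 / 0.69907 ≈ 0.1627
  upper = min{1, (1 − p₀)/p₁} = 0.41464 / 0.69907 ≈ 0.5931

0.163 ≤ PN ≤ 0.593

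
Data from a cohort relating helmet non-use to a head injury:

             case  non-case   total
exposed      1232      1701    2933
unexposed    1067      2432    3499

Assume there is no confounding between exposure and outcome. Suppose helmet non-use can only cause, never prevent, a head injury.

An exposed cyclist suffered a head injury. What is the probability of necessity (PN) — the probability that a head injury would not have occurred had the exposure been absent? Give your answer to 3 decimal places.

p₁ = P(outcome | exposed) = 1232/2933 = 0.42005
p₀ = P(outcome | unexposed) = 1067/3499 = 0.30494
Under exogeneity and monotonicity, PN = (p₁ − p₀)/p₁.
PN = (0.42005 − 0.30494) / 0.42005 ≈ 0.2740

PN ≈ 0.274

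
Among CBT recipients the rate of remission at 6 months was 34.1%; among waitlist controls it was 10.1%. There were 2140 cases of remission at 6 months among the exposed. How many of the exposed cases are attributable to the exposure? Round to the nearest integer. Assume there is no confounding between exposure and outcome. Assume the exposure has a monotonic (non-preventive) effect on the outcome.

about 1506 cases

p₁ = 0.341, p₀ = 0.101.
PN = (p₁ − p₀)/p₁ = (0.341 − 0.101) / 0.341 ≈ 0.70381.
Attributable cases ≈ PN × (exposed cases) = 0.70381 × 2140 ≈ 1506.16.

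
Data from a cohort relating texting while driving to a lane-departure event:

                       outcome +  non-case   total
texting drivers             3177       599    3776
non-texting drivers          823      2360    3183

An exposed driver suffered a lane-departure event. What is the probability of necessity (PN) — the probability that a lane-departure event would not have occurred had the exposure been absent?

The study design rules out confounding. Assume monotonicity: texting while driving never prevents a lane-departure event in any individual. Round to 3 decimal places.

p₁ = P(outcome | exposed) = 3177/3776 = 0.84137
p₀ = P(outcome | unexposed) = 823/3183 = 0.25856
Under exogeneity and monotonicity, PN = (p₁ − p₀)/p₁.
PN = (0.84137 − 0.25856) / 0.84137 ≈ 0.6927

PN ≈ 0.693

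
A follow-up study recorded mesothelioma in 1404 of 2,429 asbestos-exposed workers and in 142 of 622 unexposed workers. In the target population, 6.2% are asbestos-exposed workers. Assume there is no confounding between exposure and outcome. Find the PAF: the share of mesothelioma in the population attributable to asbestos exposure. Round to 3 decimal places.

p₁ = P(outcome | exposed) = 1404/2429 = 0.57802
p₀ = P(outcome | unexposed) = 142/622 = 0.2283
Overall risk P(Y=1) = π·p₁ + (1−π)·p₀ = 0.062×0.57802 + 0.938×0.2283 = 0.24998.
Under exogeneity, PAF = [P(Y=1) − p₀] / P(Y=1).
PAF = (0.24998 − 0.2283) / 0.24998 ≈ 0.0867

PAF ≈ 0.087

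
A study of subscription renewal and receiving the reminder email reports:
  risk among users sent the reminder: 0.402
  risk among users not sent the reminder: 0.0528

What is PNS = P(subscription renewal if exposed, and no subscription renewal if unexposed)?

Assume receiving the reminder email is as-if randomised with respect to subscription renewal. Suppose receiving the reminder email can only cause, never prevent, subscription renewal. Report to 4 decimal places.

Let p₁ = 0.402, p₀ = 0.0528.
Under exogeneity and monotonicity, PNS = p₁ − p₀.
PNS = 0.402 − 0.0528 = 0.3492

PNS ≈ 0.3492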